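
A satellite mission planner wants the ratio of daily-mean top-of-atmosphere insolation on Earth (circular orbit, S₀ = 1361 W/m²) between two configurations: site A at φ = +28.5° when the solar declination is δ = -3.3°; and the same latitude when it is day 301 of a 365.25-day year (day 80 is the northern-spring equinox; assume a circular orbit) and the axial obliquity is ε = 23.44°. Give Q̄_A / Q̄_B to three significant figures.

Q̄_A / Q̄_B ≈ 1.23

— Configuration A (φ=+28.5°):
cos H₀ = −tan(+28.5°) tan(-3.300°) = 0.0313, H₀ = 1.5395 rad.
Bracket: H₀ sin φ sin δ + cos φ cos δ sin H₀ = 1.5395×0.47716×-0.05756 + 0.87882×0.99834×0.99951 = -0.042283 + 0.876931 = 0.834648.
Q̄ = (S₀/π) × [bracket] = (1361/π) × 0.834648 = 361.59 W/m².
— Configuration B (φ=+28.5°):
Solar longitude: λ_s = 360° × (301 − 80)/365.25 = 217.823°.
sin δ = sin 23.44° × sin 217.823° = -0.24394, so δ = -14.119°.
cos H₀ = −tan(+28.5°) tan(-14.119°) = 0.1366, H₀ = 1.4338 rad.
Bracket: H₀ sin φ sin δ + cos φ cos δ sin H₀ = 1.4338×0.47716×-0.24394 + 0.87882×0.96979×0.99063 = -0.166892 + 0.844285 = 0.677393.
Q̄ = (S₀/π) × [bracket] = (1361/π) × 0.677393 = 293.46 W/m².
Ratio Q̄_A / Q̄_B = 361.59 / 293.46 = 1.232.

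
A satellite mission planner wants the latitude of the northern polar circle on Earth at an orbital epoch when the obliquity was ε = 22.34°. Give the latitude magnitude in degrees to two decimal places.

The polar circle is the lowest latitude that experiences at least one full rotation of continuous daylight at the northern-summer solstice; it lies at |ϕ| = 90° − ε = 90° − 22.34° = 67.66°.

67.66°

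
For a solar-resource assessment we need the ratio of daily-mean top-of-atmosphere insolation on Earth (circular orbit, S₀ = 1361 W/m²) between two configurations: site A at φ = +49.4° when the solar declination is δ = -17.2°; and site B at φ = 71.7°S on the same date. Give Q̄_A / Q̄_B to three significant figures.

Q̄_A / Q̄_B ≈ 0.350

— Configuration A (φ=+49.4°):
cos H₀ = −tan(+49.4°) tan(-17.200°) = 0.3612, H₀ = 1.2013 rad.
Bracket: H₀ sin φ sin δ + cos φ cos δ sin H₀ = 1.2013×0.75927×-0.29571 + 0.65077×0.95528×0.93250 = -0.269720 + 0.579705 = 0.309985.
Q̄ = (S₀/π) × [bracket] = (1361/π) × 0.309985 = 134.29 W/m².
— Configuration B (φ=-71.7°):
cos H₀ = −tan(-71.7°) tan(-17.200°) = -0.9360, H₀ = 2.7819 rad.
Bracket: H₀ sin φ sin δ + cos φ cos δ sin H₀ = 2.7819×-0.94943×-0.29571 + 0.31399×0.95528×0.35201 = 0.781035 + 0.105585 = 0.886620.
Q̄ = (S₀/π) × [bracket] = (1361/π) × 0.886620 = 384.10 W/m².
Ratio Q̄_A / Q̄_B = 134.29 / 384.10 = 0.3496.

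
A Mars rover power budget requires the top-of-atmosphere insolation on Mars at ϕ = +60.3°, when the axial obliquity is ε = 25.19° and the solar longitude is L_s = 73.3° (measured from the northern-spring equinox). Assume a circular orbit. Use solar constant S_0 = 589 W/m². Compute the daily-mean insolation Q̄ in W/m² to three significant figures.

Solar declination: sin δ = sin ε · sin L_s = sin 25.19° × sin 73.3° = 0.40767, so δ = +24.059°.
cos h₀ = −tan(+60.3°) tan(+24.059°) = -0.7827, h₀ = 2.4698 rad.
Bracket: h₀ sin ϕ sin δ + cos ϕ cos δ sin h₀ = 2.4698×0.86863×0.40767 + 0.49546×0.91313×0.62238 = 0.874592 + 0.281577 = 1.156169.
Q̄ = (S_0/π) × [bracket] = (589/π) × 1.156169 = 216.8 W/m².

Q̄ ≈ 217 W/m²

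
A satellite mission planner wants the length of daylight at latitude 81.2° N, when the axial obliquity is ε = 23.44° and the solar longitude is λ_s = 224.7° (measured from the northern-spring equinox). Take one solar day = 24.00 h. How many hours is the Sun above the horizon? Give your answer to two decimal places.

0.00 h

Solar declination: sin δ = sin ε · sin λ_s = sin 23.44° × sin 224.7° = -0.27980, so δ = -16.248°.
cos H₀ = −tan φ · tan δ = 1.8826 ≥ 1, so the Sun never rises (polar night) and H₀ = 0.
Daylight = 2H₀/(2π) × 24.00 h = (0.0000/π) × 24.00 = 0.00 h.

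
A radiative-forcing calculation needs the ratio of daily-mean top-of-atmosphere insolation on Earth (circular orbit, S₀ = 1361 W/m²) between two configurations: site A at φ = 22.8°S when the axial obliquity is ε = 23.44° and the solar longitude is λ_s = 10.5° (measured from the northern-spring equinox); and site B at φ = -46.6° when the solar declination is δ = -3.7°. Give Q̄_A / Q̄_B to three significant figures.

— Configuration A (φ=-22.8°):
Solar declination: sin δ = sin ε · sin λ_s = sin 23.44° × sin 10.5° = 0.07249, so δ = +4.157°.
cos H₀ = −tan(-22.8°) tan(+4.157°) = 0.0306, H₀ = 1.5402 rad.
Bracket: H₀ sin φ sin δ + cos φ cos δ sin H₀ = 1.5402×-0.38752×0.07249 + 0.92186×0.99737×0.99953 = -0.043266 + 0.919003 = 0.875737.
Q̄ = (S₀/π) × [bracket] = (1361/π) × 0.875737 = 379.39 W/m².
— Configuration B (φ=-46.6°):
cos H₀ = −tan(-46.6°) tan(-3.700°) = -0.0684, H₀ = 1.6392 rad.
Bracket: H₀ sin φ sin δ + cos φ cos δ sin H₀ = 1.6392×-0.72657×-0.06453 + 0.68709×0.99792×0.99766 = 0.076855 + 0.684056 = 0.760911.
Q̄ = (S₀/π) × [bracket] = (1361/π) × 0.760911 = 329.64 W/m².
Ratio Q̄_A / Q̄_B = 379.39 / 329.64 = 1.151.

Q̄_A / Q̄_B ≈ 1.15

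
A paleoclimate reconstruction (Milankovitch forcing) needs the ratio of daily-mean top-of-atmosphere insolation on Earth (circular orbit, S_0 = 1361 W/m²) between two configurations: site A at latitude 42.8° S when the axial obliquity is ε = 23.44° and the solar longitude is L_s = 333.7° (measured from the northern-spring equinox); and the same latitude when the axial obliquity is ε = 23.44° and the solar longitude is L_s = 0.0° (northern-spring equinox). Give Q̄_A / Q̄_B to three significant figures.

— Configuration A (ϕ=-42.8°):
Solar declination: sin δ = sin ε · sin L_s = sin 23.44° × sin 333.7° = -0.17625, so δ = -10.151°.
cos h₀ = −tan(-42.8°) tan(-10.151°) = -0.1658, h₀ = 1.7374 rad.
Bracket: h₀ sin ϕ sin δ + cos ϕ cos δ sin h₀ = 1.7374×-0.67944×-0.17625 + 0.73373×0.98435×0.98616 = 0.208056 + 0.712251 = 0.920307.
Q̄ = (S_0/π) × [bracket] = (1361/π) × 0.920307 = 398.70 W/m².
— Configuration B (ϕ=-42.8°):
Solar declination: sin δ = sin ε · sin L_s = sin 23.44° × sin 0.0° = 0.00000, so δ = +0.000°.
cos h₀ = −tan(-42.8°) tan(+0.000°) = 0.0000, h₀ = 1.5708 rad.
Bracket: h₀ sin ϕ sin δ + cos ϕ cos δ sin h₀ = 1.5708×-0.67944×0.00000 + 0.73373×1.00000×1.00000 = -0.000000 + 0.733730 = 0.733730.
Q̄ = (S_0/π) × [bracket] = (1361/π) × 0.733730 = 317.87 W/m².
Ratio Q̄_A / Q̄_B = 398.70 / 317.87 = 1.254.

Q̄_A / Q̄_B ≈ 1.25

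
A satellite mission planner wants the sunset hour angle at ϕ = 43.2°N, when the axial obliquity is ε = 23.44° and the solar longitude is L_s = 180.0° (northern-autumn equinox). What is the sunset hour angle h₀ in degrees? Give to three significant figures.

Solar declination: sin δ = sin ε · sin L_s = sin 23.44° × sin 180.0° = 0.00000, so δ = +0.000°.
cos h₀ = −tan ϕ · tan δ = −tan(+43.2°) × tan(+0.000°) = -0.0000, so h₀ = 1.5708 rad = 90.00°.

h₀ = 90.0°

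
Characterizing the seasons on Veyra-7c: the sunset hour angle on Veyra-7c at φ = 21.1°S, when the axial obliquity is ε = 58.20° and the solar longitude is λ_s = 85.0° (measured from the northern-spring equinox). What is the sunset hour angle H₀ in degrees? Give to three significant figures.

Solar declination: sin δ = sin ε · sin λ_s = sin 58.20° × sin 85.0° = 0.84666, so δ = +57.850°.
cos H₀ = −tan φ · tan δ = −tan(-21.1°) × tan(+57.850°) = 0.6139, so H₀ = 0.9098 rad = 52.13°.

H₀ = 52.1°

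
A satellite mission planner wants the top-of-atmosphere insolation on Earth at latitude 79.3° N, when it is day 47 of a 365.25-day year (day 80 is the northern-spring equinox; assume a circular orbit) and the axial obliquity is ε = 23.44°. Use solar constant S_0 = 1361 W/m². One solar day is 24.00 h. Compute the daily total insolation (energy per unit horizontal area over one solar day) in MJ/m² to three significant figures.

Solar longitude: L_s = 360° × (47 − 80)/365.25 = -32.526°, i.e. -32.526° + 360° = 327.474°.
sin δ = sin 23.44° × sin 327.474° = -0.21388, so δ = -12.350°.
cos h₀ = −tan(+79.3°) tan(-12.350°) = 1.1588 ≥ 1 ⇒ polar night, h₀ = 0 and Q̄ = 0.
Daily total = Q̄ × 24.00 h × 3600 s/h = 0.00 MJ/m².

0.00 MJ/m²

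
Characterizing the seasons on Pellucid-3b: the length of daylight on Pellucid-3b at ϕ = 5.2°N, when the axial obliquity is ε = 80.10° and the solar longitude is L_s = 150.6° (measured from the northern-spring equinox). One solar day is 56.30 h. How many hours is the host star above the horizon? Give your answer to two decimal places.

29.05 h

Solar declination: sin δ = sin ε · sin L_s = sin 80.10° × sin 150.6° = 0.48359, so δ = +28.920°.
cos h₀ = −tan ϕ · tan δ = −tan(+5.2°) × tan(+28.920°) = -0.0503, so h₀ = 1.6211 rad = 92.88°.
Daylight = 2h₀/(2π) × 56.30 h = (1.6211/π) × 56.30 = 29.05 h.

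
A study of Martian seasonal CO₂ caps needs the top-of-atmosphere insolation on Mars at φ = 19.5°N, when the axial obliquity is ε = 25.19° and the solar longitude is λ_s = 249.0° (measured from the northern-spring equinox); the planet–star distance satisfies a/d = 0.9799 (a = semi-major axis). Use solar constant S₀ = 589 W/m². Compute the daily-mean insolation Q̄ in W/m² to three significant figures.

Solar declination: sin δ = sin ε · sin λ_s = sin 25.19° × sin 249.0° = -0.39735, so δ = -23.413°.
cos H₀ = −tan(+19.5°) tan(-23.413°) = 0.1533, H₀ = 1.4169 rad.
Bracket: H₀ sin φ sin δ + cos φ cos δ sin H₀ = 1.4169×0.33381×-0.39735 + 0.94264×0.91767×0.98817 = -0.187937 + 0.854799 = 0.666862.
Inverse-square distance factor (a/d)² = 0.9799² = 0.960204.
Q̄ = (S₀/π) × 0.960204 × [bracket] = (589/π) × 0.960204 × 0.666862 = 120.1 W/m².

Q̄ ≈ 120 W/m²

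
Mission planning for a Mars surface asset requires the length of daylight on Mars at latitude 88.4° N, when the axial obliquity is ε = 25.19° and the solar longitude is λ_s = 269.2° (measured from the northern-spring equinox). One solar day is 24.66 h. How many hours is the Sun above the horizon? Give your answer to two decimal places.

Solar declination: sin δ = sin ε · sin λ_s = sin 25.19° × sin 269.2° = -0.42558, so δ = -25.187°.
cos H₀ = −tan φ · tan δ = 16.8368 ≥ 1, so the Sun never rises (polar night) and H₀ = 0.
Daylight = 2H₀/(2π) × 24.66 h = (0.0000/π) × 24.66 = 0.00 h.

0.00 h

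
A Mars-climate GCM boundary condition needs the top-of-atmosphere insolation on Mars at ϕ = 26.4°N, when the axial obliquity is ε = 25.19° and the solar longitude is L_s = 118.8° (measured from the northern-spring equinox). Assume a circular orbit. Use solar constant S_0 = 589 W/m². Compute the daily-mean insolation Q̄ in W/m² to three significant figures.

Q̄ ≈ 208 W/m²

Solar declination: sin δ = sin ε · sin L_s = sin 25.19° × sin 118.8° = 0.37297, so δ = +21.899°.
cos h₀ = −tan(+26.4°) tan(+21.899°) = -0.1995, h₀ = 1.7717 rad.
Bracket: h₀ sin ϕ sin δ + cos ϕ cos δ sin h₀ = 1.7717×0.44464×0.37297 + 0.89571×0.92784×0.97989 = 0.293814 + 0.814363 = 1.108177.
Q̄ = (S_0/π) × [bracket] = (589/π) × 1.108177 = 207.8 W/m².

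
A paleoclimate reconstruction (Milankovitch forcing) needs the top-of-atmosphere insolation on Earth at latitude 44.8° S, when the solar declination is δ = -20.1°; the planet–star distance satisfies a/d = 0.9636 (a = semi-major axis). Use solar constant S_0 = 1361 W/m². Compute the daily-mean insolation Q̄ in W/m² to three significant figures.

cos h₀ = −tan(-44.8°) tan(-20.100°) = -0.3634, h₀ = 1.9427 rad.
Bracket: h₀ sin ϕ sin δ + cos ϕ cos δ sin h₀ = 1.9427×-0.70463×-0.34366 + 0.70957×0.93909×0.93163 = 0.470431 + 0.620792 = 1.091223.
Inverse-square distance factor (a/d)² = 0.9636² = 0.928525.
Q̄ = (S_0/π) × 0.928525 × [bracket] = (1361/π) × 0.928525 × 1.091223 = 439.0 W/m².

Q̄ ≈ 439 W/m²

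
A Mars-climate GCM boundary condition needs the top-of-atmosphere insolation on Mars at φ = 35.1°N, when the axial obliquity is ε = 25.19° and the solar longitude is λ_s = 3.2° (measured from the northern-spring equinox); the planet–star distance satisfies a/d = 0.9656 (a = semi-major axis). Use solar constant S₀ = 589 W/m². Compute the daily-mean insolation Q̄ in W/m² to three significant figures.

Q̄ ≈ 147 W/m²

Solar declination: sin δ = sin ε · sin λ_s = sin 25.19° × sin 3.2° = 0.02376, so δ = +1.361°.
cos H₀ = −tan(+35.1°) tan(+1.361°) = -0.0167, H₀ = 1.5875 rad.
Bracket: H₀ sin φ sin δ + cos φ cos δ sin H₀ = 1.5875×0.57501×0.02376 + 0.81815×0.99972×0.99986 = 0.021689 + 0.817806 = 0.839495.
Inverse-square distance factor (a/d)² = 0.9656² = 0.932383.
Q̄ = (S₀/π) × 0.932383 × [bracket] = (589/π) × 0.932383 × 0.839495 = 146.7 W/m².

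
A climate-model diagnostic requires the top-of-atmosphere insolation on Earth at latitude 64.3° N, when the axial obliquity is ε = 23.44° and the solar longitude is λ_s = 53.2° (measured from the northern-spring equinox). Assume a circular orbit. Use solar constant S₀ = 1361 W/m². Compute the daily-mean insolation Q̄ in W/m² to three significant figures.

Q̄ ≈ 419 W/m²

Solar declination: sin δ = sin ε · sin λ_s = sin 23.44° × sin 53.2° = 0.31852, so δ = +18.574°.
cos H₀ = −tan(+64.3°) tan(+18.574°) = -0.6982, H₀ = 2.3437 rad.
Bracket: H₀ sin φ sin δ + cos φ cos δ sin H₀ = 2.3437×0.90108×0.31852 + 0.43366×0.94792×0.71590 = 0.672670 + 0.294289 = 0.966959.
Q̄ = (S₀/π) × [bracket] = (1361/π) × 0.966959 = 418.9 W/m².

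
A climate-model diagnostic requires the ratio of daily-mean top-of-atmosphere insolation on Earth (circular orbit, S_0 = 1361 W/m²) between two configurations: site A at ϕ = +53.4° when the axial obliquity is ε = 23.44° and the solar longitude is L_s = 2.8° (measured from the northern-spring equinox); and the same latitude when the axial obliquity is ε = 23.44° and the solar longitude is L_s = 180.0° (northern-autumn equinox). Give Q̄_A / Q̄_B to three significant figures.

— Configuration A (ϕ=+53.4°):
Solar declination: sin δ = sin ε · sin L_s = sin 23.44° × sin 2.8° = 0.01943, so δ = +1.113°.
cos h₀ = −tan(+53.4°) tan(+1.113°) = -0.0262, h₀ = 1.5970 rad.
Bracket: h₀ sin ϕ sin δ + cos ϕ cos δ sin h₀ = 1.5970×0.80282×0.01943 + 0.59622×0.99981×0.99966 = 0.024911 + 0.595904 = 0.620815.
Q̄ = (S_0/π) × [bracket] = (1361/π) × 0.620815 = 268.95 W/m².
— Configuration B (ϕ=+53.4°):
Solar declination: sin δ = sin ε · sin L_s = sin 23.44° × sin 180.0° = 0.00000, so δ = +0.000°.
cos h₀ = −tan(+53.4°) tan(+0.000°) = -0.0000, h₀ = 1.5708 rad.
Bracket: h₀ sin ϕ sin δ + cos ϕ cos δ sin h₀ = 1.5708×0.80282×0.00000 + 0.59622×1.00000×1.00000 = 0.000000 + 0.596220 = 0.596220.
Q̄ = (S_0/π) × [bracket] = (1361/π) × 0.596220 = 258.29 W/m².
Ratio Q̄_A / Q̄_B = 268.95 / 258.29 = 1.041.

Q̄_A / Q̄_B ≈ 1.04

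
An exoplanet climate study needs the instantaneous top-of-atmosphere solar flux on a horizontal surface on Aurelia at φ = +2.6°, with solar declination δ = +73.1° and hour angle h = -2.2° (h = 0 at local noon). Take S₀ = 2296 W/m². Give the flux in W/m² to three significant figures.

cos θ_z = sin φ sin δ + cos φ cos δ cos h = 0.043404 + 0.290189 = 0.333593.
Flux = S₀ · cos θ_z = 2296 × 0.333593 = 765.9 W/m².

766 W/m²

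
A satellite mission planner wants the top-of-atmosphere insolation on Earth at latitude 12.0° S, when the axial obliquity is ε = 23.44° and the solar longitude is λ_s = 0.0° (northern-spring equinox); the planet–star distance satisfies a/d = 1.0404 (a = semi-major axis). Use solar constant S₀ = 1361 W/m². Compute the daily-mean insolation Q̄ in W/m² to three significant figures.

Q̄ ≈ 459 W/m²

Solar declination: sin δ = sin ε · sin λ_s = sin 23.44° × sin 0.0° = 0.00000, so δ = +0.000°.
cos H₀ = −tan(-12.0°) tan(+0.000°) = 0.0000, H₀ = 1.5708 rad.
Bracket: H₀ sin φ sin δ + cos φ cos δ sin H₀ = 1.5708×-0.20791×0.00000 + 0.97815×1.00000×1.00000 = -0.000000 + 0.978150 = 0.978150.
Inverse-square distance factor (a/d)² = 1.0404² = 1.082432.
Q̄ = (S₀/π) × 1.082432 × [bracket] = (1361/π) × 1.082432 × 0.978150 = 458.7 W/m².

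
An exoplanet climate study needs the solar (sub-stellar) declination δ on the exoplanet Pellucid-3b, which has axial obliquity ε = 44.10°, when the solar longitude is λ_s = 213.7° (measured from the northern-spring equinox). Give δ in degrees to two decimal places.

δ = -22.71°

sin δ = sin ε · sin λ_s = sin 44.10° × sin 213.7° = -0.386123.
δ = arcsin(-0.386123) = -22.71°.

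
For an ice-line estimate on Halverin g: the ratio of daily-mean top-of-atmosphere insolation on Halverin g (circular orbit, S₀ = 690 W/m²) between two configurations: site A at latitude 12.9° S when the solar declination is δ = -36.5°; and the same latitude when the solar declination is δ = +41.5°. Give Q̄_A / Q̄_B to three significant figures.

Q̄_A / Q̄_B ≈ 1.96

— Configuration A (φ=-12.9°):
cos H₀ = −tan(-12.9°) tan(-36.500°) = -0.1695, H₀ = 1.7411 rad.
Bracket: H₀ sin φ sin δ + cos φ cos δ sin H₀ = 1.7411×-0.22325×-0.59482 + 0.97476×0.80386×0.98553 = 0.231207 + 0.772232 = 1.003439.
Q̄ = (S₀/π) × [bracket] = (690/π) × 1.003439 = 220.39 W/m².
— Configuration B (φ=-12.9°):
cos H₀ = −tan(-12.9°) tan(+41.500°) = 0.2026, H₀ = 1.3668 rad.
Bracket: H₀ sin φ sin δ + cos φ cos δ sin H₀ = 1.3668×-0.22325×0.66262 + 0.97476×0.74896×0.97926 = -0.202191 + 0.714915 = 0.512724.
Q̄ = (S₀/π) × [bracket] = (690/π) × 0.512724 = 112.61 W/m².
Ratio Q̄_A / Q̄_B = 220.39 / 112.61 = 1.957.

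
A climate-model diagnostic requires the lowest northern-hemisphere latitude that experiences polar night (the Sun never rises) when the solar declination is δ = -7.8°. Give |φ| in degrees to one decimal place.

Polar night requires cos H₀ = −tan φ tan δ ≥ 1, i.e. tan φ tan δ ≤ −1.
The boundary is |tan φ| · |tan δ| = 1, so |φ| = 90° − |δ| = 90° − 7.8° = 82.2° in the northern hemisphere.

|φ| = 82.2°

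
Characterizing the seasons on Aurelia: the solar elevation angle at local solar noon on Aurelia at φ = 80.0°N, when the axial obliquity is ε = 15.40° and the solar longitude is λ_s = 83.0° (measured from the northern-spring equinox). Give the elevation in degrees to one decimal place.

25.3°

Solar declination: sin δ = sin ε · sin λ_s = sin 15.40° × sin 83.0° = 0.26358, so δ = +15.282°.
At local noon the hour angle is zero, so the zenith angle equals |φ − δ| = |+80.0° − (+15.282°)| = 64.718°.
Elevation = 90° − 64.718° = 25.3°.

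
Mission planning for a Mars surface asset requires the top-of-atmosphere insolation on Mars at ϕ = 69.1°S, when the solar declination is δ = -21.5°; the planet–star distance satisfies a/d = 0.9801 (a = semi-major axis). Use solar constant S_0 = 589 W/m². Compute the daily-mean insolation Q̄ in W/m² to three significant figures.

cos h₀ = −tan(-69.1°) tan(-21.500°) = -1.0315 ≤ −1 ⇒ polar day, h₀ = π.
Bracket: h₀ sin ϕ sin δ + cos ϕ cos δ sin h₀ = 3.1416×-0.93420×-0.36650 + 0.35674×0.93042×0.00000 = 1.075635 + 0.000000 = 1.075635.
Inverse-square distance factor (a/d)² = 0.9801² = 0.960596.
Q̄ = (S_0/π) × 0.960596 × [bracket] = (589/π) × 0.960596 × 1.075635 = 193.7 W/m².

Q̄ ≈ 194 W/m²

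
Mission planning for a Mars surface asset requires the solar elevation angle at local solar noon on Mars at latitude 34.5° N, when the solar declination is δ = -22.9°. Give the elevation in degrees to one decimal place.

32.6°

At local noon the hour angle is zero, so the zenith angle equals |φ − δ| = |+34.5° − (-22.900°)| = 57.400°.
Elevation = 90° − 57.400° = 32.6°.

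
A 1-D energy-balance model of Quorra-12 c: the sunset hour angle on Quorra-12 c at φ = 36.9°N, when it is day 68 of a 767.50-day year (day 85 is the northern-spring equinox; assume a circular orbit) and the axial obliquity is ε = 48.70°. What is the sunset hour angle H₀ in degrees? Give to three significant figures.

Solar longitude: λ_s = 360° × (68 − 85)/767.50 = -7.974°, i.e. -7.974° + 360° = 352.026°.
sin δ = sin 48.70° × sin 352.026° = -0.10422, so δ = -5.982°.
cos H₀ = −tan φ · tan δ = −tan(+36.9°) × tan(-5.982°) = 0.0787, so H₀ = 1.4920 rad = 85.49°.

H₀ = 85.5°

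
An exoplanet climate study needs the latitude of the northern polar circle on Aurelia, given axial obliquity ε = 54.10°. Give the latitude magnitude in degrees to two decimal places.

35.90°

The polar circle is the lowest latitude that experiences at least one full rotation of continuous daylight at the northern-summer solstice; it lies at |φ| = 90° − ε = 90° − 54.10° = 35.90°.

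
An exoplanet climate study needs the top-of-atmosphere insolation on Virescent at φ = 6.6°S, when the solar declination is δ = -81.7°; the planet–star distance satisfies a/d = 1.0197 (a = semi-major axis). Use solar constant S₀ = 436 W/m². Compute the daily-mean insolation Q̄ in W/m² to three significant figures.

cos H₀ = −tan(-6.6°) tan(-81.700°) = -0.7931, H₀ = 2.4867 rad.
Bracket: H₀ sin φ sin δ + cos φ cos δ sin H₀ = 2.4867×-0.11494×-0.98953 + 0.99337×0.14436×0.60906 = 0.282829 + 0.087341 = 0.370170.
Inverse-square distance factor (a/d)² = 1.0197² = 1.039788.
Q̄ = (S₀/π) × 1.039788 × [bracket] = (436/π) × 1.039788 × 0.370170 = 53.42 W/m².

Q̄ ≈ 53.4 W/m²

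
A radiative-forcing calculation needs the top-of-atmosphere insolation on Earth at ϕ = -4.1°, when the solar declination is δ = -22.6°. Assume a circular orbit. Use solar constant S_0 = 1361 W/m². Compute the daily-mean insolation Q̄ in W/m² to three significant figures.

Q̄ ≈ 418 W/m²

cos h₀ = −tan(-4.1°) tan(-22.600°) = -0.0298, h₀ = 1.6006 rad.
Bracket: h₀ sin ϕ sin δ + cos ϕ cos δ sin h₀ = 1.6006×-0.07150×-0.38430 + 0.99744×0.92321×0.99955 = 0.043980 + 0.920432 = 0.964412.
Q̄ = (S_0/π) × [bracket] = (1361/π) × 0.964412 = 417.8 W/m².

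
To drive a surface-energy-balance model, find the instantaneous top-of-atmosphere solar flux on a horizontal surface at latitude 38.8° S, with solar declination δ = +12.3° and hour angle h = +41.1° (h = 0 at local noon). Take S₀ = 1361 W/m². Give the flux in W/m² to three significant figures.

cos θ_z = sin φ sin δ + cos φ cos δ cos h = -0.133486 + 0.573800 = 0.440314.
Flux = S₀ · cos θ_z = 1361 × 0.440314 = 599.3 W/m².

599 W/m²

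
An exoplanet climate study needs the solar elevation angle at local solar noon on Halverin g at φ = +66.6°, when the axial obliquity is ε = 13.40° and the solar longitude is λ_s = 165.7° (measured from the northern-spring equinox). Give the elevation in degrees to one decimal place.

Solar declination: sin δ = sin ε · sin λ_s = sin 13.40° × sin 165.7° = 0.05724, so δ = +3.281°.
At local noon the hour angle is zero, so the zenith angle equals |φ − δ| = |+66.6° − (+3.281°)| = 63.319°.
Elevation = 90° − 63.319° = 26.7°.

26.7°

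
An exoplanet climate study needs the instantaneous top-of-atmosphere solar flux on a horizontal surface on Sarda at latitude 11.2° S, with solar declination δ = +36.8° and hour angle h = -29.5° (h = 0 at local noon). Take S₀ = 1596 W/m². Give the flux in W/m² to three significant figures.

cos θ_z = sin φ sin δ + cos φ cos δ cos h = -0.116351 + 0.683648 = 0.567297.
Flux = S₀ · cos θ_z = 1596 × 0.567297 = 905.4 W/m².

905 W/m²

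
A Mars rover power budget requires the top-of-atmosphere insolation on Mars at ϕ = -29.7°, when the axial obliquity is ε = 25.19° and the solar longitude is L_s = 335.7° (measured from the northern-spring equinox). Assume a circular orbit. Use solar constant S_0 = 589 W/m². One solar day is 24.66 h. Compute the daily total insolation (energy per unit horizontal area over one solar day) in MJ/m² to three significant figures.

Solar declination: sin δ = sin ε · sin L_s = sin 25.19° × sin 335.7° = -0.17515, so δ = -10.087°.
cos h₀ = −tan(-29.7°) tan(-10.087°) = -0.1015, h₀ = 1.6724 rad.
Bracket: h₀ sin ϕ sin δ + cos ϕ cos δ sin h₀ = 1.6724×-0.49546×-0.17515 + 0.86863×0.98454×0.99484 = 0.145131 + 0.850788 = 0.995919.
Q̄ = (S_0/π) × [bracket] = (589/π) × 0.995919 = 186.72 W/m².
Daily total = Q̄ × 24.66 h × 3600 s/h = 186.72 × 24.66 × 3600 / 10⁶ = 16.58 MJ/m².

16.6 MJ/m²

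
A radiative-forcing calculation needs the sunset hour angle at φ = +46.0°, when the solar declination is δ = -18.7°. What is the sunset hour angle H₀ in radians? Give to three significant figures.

H₀ = 1.21 rad

cos H₀ = −tan φ · tan δ = −tan(+46.0°) × tan(-18.700°) = 0.3505, so H₀ = 1.2127 rad = 69.48°.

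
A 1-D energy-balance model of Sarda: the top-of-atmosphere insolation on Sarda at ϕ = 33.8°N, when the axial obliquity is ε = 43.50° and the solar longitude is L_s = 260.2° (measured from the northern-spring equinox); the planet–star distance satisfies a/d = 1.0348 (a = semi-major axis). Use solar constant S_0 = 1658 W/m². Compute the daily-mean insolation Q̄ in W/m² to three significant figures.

Solar declination: sin δ = sin ε · sin L_s = sin 43.50° × sin 260.2° = -0.67831, so δ = -42.712°.
cos h₀ = −tan(+33.8°) tan(-42.712°) = 0.6180, h₀ = 0.9046 rad.
Bracket: h₀ sin ϕ sin δ + cos ϕ cos δ sin h₀ = 0.9046×0.55630×-0.67831 + 0.83098×0.73478×0.78618 = -0.341345 + 0.480032 = 0.138687.
Inverse-square distance factor (a/d)² = 1.0348² = 1.070811.
Q̄ = (S_0/π) × 1.070811 × [bracket] = (1658/π) × 1.070811 × 0.138687 = 78.38 W/m².

Q̄ ≈ 78.4 W/m²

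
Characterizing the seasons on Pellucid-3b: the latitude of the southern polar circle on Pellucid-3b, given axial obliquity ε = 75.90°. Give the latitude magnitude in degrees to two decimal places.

14.10°

The polar circle is the lowest latitude that experiences at least one full rotation of continuous darkness at the northern-summer solstice; it lies at |φ| = 90° − ε = 90° − 75.90° = 14.10°.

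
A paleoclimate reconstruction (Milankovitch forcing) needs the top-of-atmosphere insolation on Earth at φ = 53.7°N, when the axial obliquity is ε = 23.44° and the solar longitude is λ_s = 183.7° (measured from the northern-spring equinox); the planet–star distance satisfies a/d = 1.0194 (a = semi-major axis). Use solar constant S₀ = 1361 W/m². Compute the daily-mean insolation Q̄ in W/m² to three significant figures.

Solar declination: sin δ = sin ε · sin λ_s = sin 23.44° × sin 183.7° = -0.02567, so δ = -1.471°.
cos H₀ = −tan(+53.7°) tan(-1.471°) = 0.0350, H₀ = 1.5358 rad.
Bracket: H₀ sin φ sin δ + cos φ cos δ sin H₀ = 1.5358×0.80593×-0.02567 + 0.59201×0.99967×0.99939 = -0.031773 + 0.591454 = 0.559681.
Inverse-square distance factor (a/d)² = 1.0194² = 1.039176.
Q̄ = (S₀/π) × 1.039176 × [bracket] = (1361/π) × 1.039176 × 0.559681 = 252.0 W/m².

Q̄ ≈ 252 W/m²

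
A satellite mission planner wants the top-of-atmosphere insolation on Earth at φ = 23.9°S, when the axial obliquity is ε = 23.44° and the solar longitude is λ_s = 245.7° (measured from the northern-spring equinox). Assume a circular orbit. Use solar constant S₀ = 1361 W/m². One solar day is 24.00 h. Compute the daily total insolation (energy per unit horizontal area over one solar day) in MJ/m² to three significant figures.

41.0 MJ/m²

Solar declination: sin δ = sin ε · sin λ_s = sin 23.44° × sin 245.7° = -0.36255, so δ = -21.257°.
cos H₀ = −tan(-23.9°) tan(-21.257°) = -0.1724, H₀ = 1.7440 rad.
Bracket: H₀ sin φ sin δ + cos φ cos δ sin H₀ = 1.7440×-0.40514×-0.36255 + 0.91425×0.93197×0.98503 = 0.256165 + 0.839298 = 1.095463.
Q̄ = (S₀/π) × [bracket] = (1361/π) × 1.095463 = 474.58 W/m².
Daily total = Q̄ × 24.00 h × 3600 s/h = 474.58 × 24.00 × 3600 / 10⁶ = 41.00 MJ/m².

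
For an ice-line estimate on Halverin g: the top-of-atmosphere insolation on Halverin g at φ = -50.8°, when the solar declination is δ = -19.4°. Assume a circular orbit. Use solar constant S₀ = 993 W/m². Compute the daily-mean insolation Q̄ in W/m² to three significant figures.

cos H₀ = −tan(-50.8°) tan(-19.400°) = -0.4318, H₀ = 2.0173 rad.
Bracket: H₀ sin φ sin δ + cos φ cos δ sin H₀ = 2.0173×-0.77494×-0.33216 + 0.63203×0.94322×0.90198 = 0.519261 + 0.537709 = 1.056970.
Q̄ = (S₀/π) × [bracket] = (993/π) × 1.056970 = 334.1 W/m².

Q̄ ≈ 334 W/m²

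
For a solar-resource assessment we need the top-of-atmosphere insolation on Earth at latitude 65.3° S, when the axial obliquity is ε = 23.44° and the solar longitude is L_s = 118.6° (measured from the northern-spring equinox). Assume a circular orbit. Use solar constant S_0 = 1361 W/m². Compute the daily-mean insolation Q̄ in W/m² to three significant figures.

Solar declination: sin δ = sin ε · sin L_s = sin 23.44° × sin 118.6° = 0.34925, so δ = +20.442°.
cos h₀ = −tan(-65.3°) tan(+20.442°) = 0.8104, h₀ = 0.6260 rad.
Bracket: h₀ sin ϕ sin δ + cos ϕ cos δ sin h₀ = 0.6260×-0.90851×0.34925 + 0.41787×0.93703×0.58594 = -0.198628 + 0.229429 = 0.030801.
Q̄ = (S_0/π) × [bracket] = (1361/π) × 0.030801 = 13.34 W/m².

Q̄ ≈ 13.3 W/m²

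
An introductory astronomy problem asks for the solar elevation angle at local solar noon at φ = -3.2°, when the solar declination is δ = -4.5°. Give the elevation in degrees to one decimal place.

At local noon the hour angle is zero, so the zenith angle equals |φ − δ| = |-3.2° − (-4.500°)| = 1.300°.
Elevation = 90° − 1.300° = 88.7°.

88.7°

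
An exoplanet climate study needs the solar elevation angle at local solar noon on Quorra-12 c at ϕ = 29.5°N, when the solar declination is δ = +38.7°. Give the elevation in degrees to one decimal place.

At local noon the hour angle is zero, so the zenith angle equals |ϕ − δ| = |+29.5° − (+38.700°)| = 9.200°.
Elevation = 90° − 9.200° = 80.8°.

80.8°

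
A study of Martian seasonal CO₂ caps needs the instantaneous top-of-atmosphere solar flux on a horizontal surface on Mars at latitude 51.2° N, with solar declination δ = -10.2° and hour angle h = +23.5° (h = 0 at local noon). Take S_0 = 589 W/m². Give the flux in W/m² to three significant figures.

cos θ_z = sin ϕ sin δ + cos ϕ cos δ cos h = -0.138009 + 0.565552 = 0.427543.
Flux = S_0 · cos θ_z = 589 × 0.427543 = 251.8 W/m².

252 W/m²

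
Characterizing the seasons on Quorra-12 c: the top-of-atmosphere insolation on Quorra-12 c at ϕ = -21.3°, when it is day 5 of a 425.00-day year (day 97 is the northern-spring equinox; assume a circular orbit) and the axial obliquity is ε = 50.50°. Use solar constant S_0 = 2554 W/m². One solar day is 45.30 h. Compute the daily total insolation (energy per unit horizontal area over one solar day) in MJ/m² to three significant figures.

Solar longitude: L_s = 360° × (5 − 97)/425.00 = -77.929°, i.e. -77.929° + 360° = 282.071°.
sin δ = sin 50.50° × sin 282.071° = -0.75456, so δ = -48.987°.
cos h₀ = −tan(-21.3°) tan(-48.987°) = -0.4483, h₀ = 2.0357 rad.
Bracket: h₀ sin ϕ sin δ + cos ϕ cos δ sin h₀ = 2.0357×-0.36325×-0.75456 + 0.93169×0.65623×0.89388 = 0.557973 + 0.546521 = 1.104494.
Q̄ = (S_0/π) × [bracket] = (2554/π) × 1.104494 = 897.91 W/m².
Daily total = Q̄ × 45.30 h × 3600 s/h = 897.91 × 45.30 × 3600 / 10⁶ = 146.4 MJ/m².

146 MJ/m²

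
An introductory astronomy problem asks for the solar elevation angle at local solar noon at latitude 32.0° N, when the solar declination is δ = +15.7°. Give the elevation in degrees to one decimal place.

At local noon the hour angle is zero, so the zenith angle equals |φ − δ| = |+32.0° − (+15.700°)| = 16.300°.
Elevation = 90° − 16.300° = 73.7°.

73.7°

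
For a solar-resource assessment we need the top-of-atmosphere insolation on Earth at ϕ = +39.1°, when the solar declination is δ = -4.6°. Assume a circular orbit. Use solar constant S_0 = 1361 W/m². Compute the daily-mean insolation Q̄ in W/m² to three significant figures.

cos h₀ = −tan(+39.1°) tan(-4.600°) = 0.0654, h₀ = 1.5054 rad.
Bracket: h₀ sin ϕ sin δ + cos ϕ cos δ sin h₀ = 1.5054×0.63068×-0.08020 + 0.77605×0.99678×0.99786 = -0.076144 + 0.771896 = 0.695752.
Q̄ = (S_0/π) × [bracket] = (1361/π) × 0.695752 = 301.4 W/m².

Q̄ ≈ 301 W/m²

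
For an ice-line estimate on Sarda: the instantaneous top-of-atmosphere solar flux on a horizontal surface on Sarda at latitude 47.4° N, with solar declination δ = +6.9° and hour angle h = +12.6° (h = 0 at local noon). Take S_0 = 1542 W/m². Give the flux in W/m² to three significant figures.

1.15e+03 W/m²

cos θ_z = sin ϕ sin δ + cos ϕ cos δ cos h = 0.088432 + 0.655790 = 0.744222.
Flux = S_0 · cos θ_z = 1542 × 0.744222 = 1148 W/m².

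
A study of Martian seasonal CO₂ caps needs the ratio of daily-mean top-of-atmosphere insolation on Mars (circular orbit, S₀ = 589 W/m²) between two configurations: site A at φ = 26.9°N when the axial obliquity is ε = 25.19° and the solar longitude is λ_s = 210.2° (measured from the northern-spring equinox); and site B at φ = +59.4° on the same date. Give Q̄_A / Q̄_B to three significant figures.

Q̄_A / Q̄_B ≈ 2.99

— Configuration A (φ=+26.9°):
Solar declination: sin δ = sin ε · sin λ_s = sin 25.19° × sin 210.2° = -0.21410, so δ = -12.362°.
cos H₀ = −tan(+26.9°) tan(-12.362°) = 0.1112, H₀ = 1.4594 rad.
Bracket: H₀ sin φ sin δ + cos φ cos δ sin H₀ = 1.4594×0.45243×-0.21410 + 0.89180×0.97681×0.99380 = -0.141365 + 0.865718 = 0.724353.
Q̄ = (S₀/π) × [bracket] = (589/π) × 0.724353 = 135.80 W/m².
— Configuration B (φ=+59.4°):
cos H₀ = −tan(+59.4°) tan(-12.362°) = 0.3706, H₀ = 1.1911 rad.
Bracket: H₀ sin φ sin δ + cos φ cos δ sin H₀ = 1.1911×0.86074×-0.21410 + 0.50904×0.97681×0.92879 = -0.219501 + 0.461827 = 0.242326.
Q̄ = (S₀/π) × [bracket] = (589/π) × 0.242326 = 45.432 W/m².
Ratio Q̄_A / Q̄_B = 135.80 / 45.432 = 2.989.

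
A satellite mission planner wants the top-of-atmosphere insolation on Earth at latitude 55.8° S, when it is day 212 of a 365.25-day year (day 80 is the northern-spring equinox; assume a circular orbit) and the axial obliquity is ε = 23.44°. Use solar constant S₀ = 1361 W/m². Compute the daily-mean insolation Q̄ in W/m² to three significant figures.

Solar longitude: λ_s = 360° × (212 − 80)/365.25 = 130.103°.
sin δ = sin 23.44° × sin 130.103° = 0.30427, so δ = +17.714°.
cos H₀ = −tan(-55.8°) tan(+17.714°) = 0.4700, H₀ = 1.0815 rad.
Bracket: H₀ sin φ sin δ + cos φ cos δ sin H₀ = 1.0815×-0.82708×0.30427 + 0.56208×0.95259×0.88267 = -0.272166 + 0.472610 = 0.200444.
Q̄ = (S₀/π) × [bracket] = (1361/π) × 0.200444 = 86.84 W/m².

Q̄ ≈ 86.8 W/m²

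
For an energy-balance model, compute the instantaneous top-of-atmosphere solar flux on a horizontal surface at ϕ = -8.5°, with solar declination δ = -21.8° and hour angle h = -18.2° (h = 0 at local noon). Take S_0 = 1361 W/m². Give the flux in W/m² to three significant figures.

cos θ_z = sin ϕ sin δ + cos ϕ cos δ cos h = 0.054892 + 0.872347 = 0.927239.
Flux = S_0 · cos θ_z = 1361 × 0.927239 = 1262 W/m².

1.26e+03 W/m²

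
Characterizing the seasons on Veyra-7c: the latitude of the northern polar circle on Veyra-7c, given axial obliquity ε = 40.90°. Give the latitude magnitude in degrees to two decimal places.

49.10°

The polar circle is the lowest latitude that experiences at least one full rotation of continuous daylight at the northern-summer solstice; it lies at |φ| = 90° − ε = 90° − 40.90° = 49.10°.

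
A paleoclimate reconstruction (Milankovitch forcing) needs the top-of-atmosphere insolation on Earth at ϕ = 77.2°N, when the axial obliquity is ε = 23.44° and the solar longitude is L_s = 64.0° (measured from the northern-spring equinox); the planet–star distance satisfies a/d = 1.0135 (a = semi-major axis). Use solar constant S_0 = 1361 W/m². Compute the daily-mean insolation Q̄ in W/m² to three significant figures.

Solar declination: sin δ = sin ε · sin L_s = sin 23.44° × sin 64.0° = 0.35753, so δ = +20.949°.
cos h₀ = −tan(+77.2°) tan(+20.949°) = -1.6851 ≤ −1 ⇒ polar day, h₀ = π.
Bracket: h₀ sin ϕ sin δ + cos ϕ cos δ sin h₀ = 3.1416×0.97515×0.35753 + 0.22155×0.93390×0.00000 = 1.095304 + 0.000000 = 1.095304.
Inverse-square distance factor (a/d)² = 1.0135² = 1.027182.
Q̄ = (S_0/π) × 1.027182 × [bracket] = (1361/π) × 1.027182 × 1.095304 = 487.4 W/m².

Q̄ ≈ 487 W/m²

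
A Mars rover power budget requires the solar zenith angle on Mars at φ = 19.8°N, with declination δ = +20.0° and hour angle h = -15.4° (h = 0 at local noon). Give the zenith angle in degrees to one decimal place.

θ_z = 14.5°

cos θ_z = sin φ sin δ + cos φ cos δ cos h = 0.115855 + 0.852394 = 0.968249.
θ_z = arccos(0.968249) = 14.5°.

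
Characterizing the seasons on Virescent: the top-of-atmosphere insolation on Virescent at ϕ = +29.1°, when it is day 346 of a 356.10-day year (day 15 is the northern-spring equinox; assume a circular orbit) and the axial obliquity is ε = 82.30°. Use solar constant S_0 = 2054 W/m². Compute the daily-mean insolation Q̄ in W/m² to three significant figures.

Q̄ ≈ 323 W/m²

Solar longitude: L_s = 360° × (346 − 15)/356.10 = 334.625°.
sin δ = sin 82.30° × sin 334.625° = -0.42468, so δ = -25.130°.
cos h₀ = −tan(+29.1°) tan(-25.130°) = 0.2611, h₀ = 1.3067 rad.
Bracket: h₀ sin ϕ sin δ + cos ϕ cos δ sin h₀ = 1.3067×0.48634×-0.42468 + 0.87377×0.90535×0.96532 = -0.269884 + 0.763633 = 0.493749.
Q̄ = (S_0/π) × [bracket] = (2054/π) × 0.493749 = 322.8 W/m².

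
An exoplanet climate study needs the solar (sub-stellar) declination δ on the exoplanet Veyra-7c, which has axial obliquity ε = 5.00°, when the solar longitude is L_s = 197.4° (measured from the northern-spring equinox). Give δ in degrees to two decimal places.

δ = -1.49°

sin δ = sin ε · sin L_s = sin 5.00° × sin 197.4° = -0.026063.
δ = arcsin(-0.026063) = -1.49°.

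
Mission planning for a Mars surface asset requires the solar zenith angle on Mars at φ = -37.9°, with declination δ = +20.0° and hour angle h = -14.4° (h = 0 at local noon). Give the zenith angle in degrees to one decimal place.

cos θ_z = sin φ sin δ + cos φ cos δ cos h = -0.210098 + 0.718201 = 0.508103.
θ_z = arccos(0.508103) = 59.5°.

θ_z = 59.5°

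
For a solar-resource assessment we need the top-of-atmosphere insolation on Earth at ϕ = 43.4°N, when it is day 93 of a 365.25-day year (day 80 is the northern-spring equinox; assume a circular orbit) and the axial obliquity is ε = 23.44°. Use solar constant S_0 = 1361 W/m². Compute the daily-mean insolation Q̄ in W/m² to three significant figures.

Q̄ ≈ 356 W/m²

Solar longitude: L_s = 360° × (93 − 80)/365.25 = 12.813°.
sin δ = sin 23.44° × sin 12.813° = 0.08822, so δ = +5.061°.
cos h₀ = −tan(+43.4°) tan(+5.061°) = -0.0838, h₀ = 1.6546 rad.
Bracket: h₀ sin ϕ sin δ + cos ϕ cos δ sin h₀ = 1.6546×0.68709×0.08822 + 0.72657×0.99610×0.99649 = 0.100294 + 0.721196 = 0.821490.
Q̄ = (S_0/π) × [bracket] = (1361/π) × 0.821490 = 355.9 W/m².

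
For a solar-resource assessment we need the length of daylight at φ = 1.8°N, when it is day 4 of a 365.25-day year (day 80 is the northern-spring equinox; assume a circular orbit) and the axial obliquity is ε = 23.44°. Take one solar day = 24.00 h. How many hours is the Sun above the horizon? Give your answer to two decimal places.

11.90 h

Solar longitude: λ_s = 360° × (4 − 80)/365.25 = -74.908°, i.e. -74.908° + 360° = 285.092°.
sin δ = sin 23.44° × sin 285.092° = -0.38407, so δ = -22.586°.
cos H₀ = −tan φ · tan δ = −tan(+1.8°) × tan(-22.586°) = 0.0131, so H₀ = 1.5577 rad = 89.25°.
Daylight = 2H₀/(2π) × 24.00 h = (1.5577/π) × 24.00 = 11.90 h.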